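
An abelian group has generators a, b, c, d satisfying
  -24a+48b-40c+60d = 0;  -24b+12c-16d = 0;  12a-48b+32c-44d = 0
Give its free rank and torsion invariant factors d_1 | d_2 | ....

rank_ℚ(R)=3; free=4−3=1
SNF(R) diag = [4, 4, 12] → torsion [4, 4, 12]

Answer: M ≅ ℤ^1 ⊕ ℤ/4 ⊕ ℤ/4 ⊕ ℤ/12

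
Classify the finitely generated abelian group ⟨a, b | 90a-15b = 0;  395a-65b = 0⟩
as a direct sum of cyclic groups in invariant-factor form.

Answer: M ≅ ℤ/5 ⊕ ℤ/15

Derivation:
rank_ℚ(R)=2; free=2−2=0
SNF(R) diag = [5, 15] → torsion [5, 15]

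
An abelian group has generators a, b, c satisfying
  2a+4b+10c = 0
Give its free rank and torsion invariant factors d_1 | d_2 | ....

rank_ℚ(R)=1; free=3−1=2
SNF(R) diag = [2] → torsion [2]

Answer: M ≅ ℤ^2 ⊕ ℤ/2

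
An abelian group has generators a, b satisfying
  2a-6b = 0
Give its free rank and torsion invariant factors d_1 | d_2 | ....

rank_ℚ(R)=1; free=2−1=1
SNF(R) diag = [2] → torsion [2]

Answer: M ≅ ℤ^1 ⊕ ℤ/2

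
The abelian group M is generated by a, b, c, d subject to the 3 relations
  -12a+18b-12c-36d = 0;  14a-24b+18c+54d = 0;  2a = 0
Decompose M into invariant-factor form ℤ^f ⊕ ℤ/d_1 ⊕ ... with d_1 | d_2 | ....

Answer: M ≅ ℤ^1 ⊕ ℤ/2 ⊕ ℤ/6 ⊕ ℤ/6

Derivation:
rank_ℚ(R)=3; free=4−3=1
SNF(R) diag = [2, 6, 6] → torsion [2, 6, 6]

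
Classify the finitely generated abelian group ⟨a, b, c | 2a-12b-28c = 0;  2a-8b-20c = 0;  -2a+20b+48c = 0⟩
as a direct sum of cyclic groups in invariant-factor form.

Answer: M ≅ ℤ/2 ⊕ ℤ/4 ⊕ ℤ/4

Derivation:
rank_ℚ(R)=3; free=3−3=0
SNF(R) diag = [2, 4, 4] → torsion [2, 4, 4]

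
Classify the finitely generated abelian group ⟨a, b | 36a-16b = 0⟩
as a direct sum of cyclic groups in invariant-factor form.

rank_ℚ(R)=1; free=2−1=1
SNF(R) diag = [4] → torsion [4]

Answer: M ≅ ℤ^1 ⊕ ℤ/4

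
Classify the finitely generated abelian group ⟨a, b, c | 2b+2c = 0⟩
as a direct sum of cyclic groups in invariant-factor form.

rank_ℚ(R)=1; free=3−1=2
SNF(R) diag = [2] → torsion [2]

Answer: M ≅ ℤ^2 ⊕ ℤ/2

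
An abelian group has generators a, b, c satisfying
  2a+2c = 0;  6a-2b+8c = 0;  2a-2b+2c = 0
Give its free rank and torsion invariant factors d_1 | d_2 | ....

rank_ℚ(R)=3; free=3−3=0
SNF(R) diag = [2, 2, 2] → torsion [2, 2, 2]

Answer: M ≅ ℤ/2 ⊕ ℤ/2 ⊕ ℤ/2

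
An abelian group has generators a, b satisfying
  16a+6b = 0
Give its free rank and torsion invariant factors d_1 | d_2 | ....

Answer: M ≅ ℤ^1 ⊕ ℤ/2

Derivation:
rank_ℚ(R)=1; free=2−1=1
SNF(R) diag = [2] → torsion [2]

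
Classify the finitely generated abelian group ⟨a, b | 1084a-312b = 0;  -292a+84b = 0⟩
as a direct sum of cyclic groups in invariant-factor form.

rank_ℚ(R)=2; free=2−2=0
SNF(R) diag = [4, 12] → torsion [4, 12]

Answer: M ≅ ℤ/4 ⊕ ℤ/12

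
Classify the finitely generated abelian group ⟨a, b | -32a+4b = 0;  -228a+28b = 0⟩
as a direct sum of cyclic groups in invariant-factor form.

Answer: M ≅ ℤ/4 ⊕ ℤ/4

Derivation:
rank_ℚ(R)=2; free=2−2=0
SNF(R) diag = [4, 4] → torsion [4, 4]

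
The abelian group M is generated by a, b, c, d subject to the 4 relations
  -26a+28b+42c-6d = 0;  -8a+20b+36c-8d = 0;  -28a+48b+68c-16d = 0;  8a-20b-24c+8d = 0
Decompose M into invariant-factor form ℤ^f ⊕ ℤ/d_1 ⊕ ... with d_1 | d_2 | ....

Answer: M ≅ ℤ/2 ⊕ ℤ/4 ⊕ ℤ/4 ⊕ ℤ/12

Derivation:
rank_ℚ(R)=4; free=4−4=0
SNF(R) diag = [2, 4, 4, 12] → torsion [2, 4, 4, 12]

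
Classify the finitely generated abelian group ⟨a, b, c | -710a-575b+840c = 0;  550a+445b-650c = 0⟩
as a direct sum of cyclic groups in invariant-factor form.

rank_ℚ(R)=2; free=3−2=1
SNF(R) diag = [5, 10] → torsion [5, 10]

Answer: M ≅ ℤ^1 ⊕ ℤ/5 ⊕ ℤ/10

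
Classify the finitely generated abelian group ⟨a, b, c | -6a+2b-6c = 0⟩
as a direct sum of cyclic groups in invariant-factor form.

Answer: M ≅ ℤ^2 ⊕ ℤ/2

Derivation:
rank_ℚ(R)=1; free=3−1=2
SNF(R) diag = [2] → torsion [2]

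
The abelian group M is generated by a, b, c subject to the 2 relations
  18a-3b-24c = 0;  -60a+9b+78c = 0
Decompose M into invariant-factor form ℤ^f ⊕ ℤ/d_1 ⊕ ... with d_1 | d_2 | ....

Answer: M ≅ ℤ^1 ⊕ ℤ/3 ⊕ ℤ/6

Derivation:
rank_ℚ(R)=2; free=3−2=1
SNF(R) diag = [3, 6] → torsion [3, 6]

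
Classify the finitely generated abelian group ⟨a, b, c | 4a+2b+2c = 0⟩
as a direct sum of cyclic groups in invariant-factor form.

rank_ℚ(R)=1; free=3−1=2
SNF(R) diag = [2] → torsion [2]

Answer: M ≅ ℤ^2 ⊕ ℤ/2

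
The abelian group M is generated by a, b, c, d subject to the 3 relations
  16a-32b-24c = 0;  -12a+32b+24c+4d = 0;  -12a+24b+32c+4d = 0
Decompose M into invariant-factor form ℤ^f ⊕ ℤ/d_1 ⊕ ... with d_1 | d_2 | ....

rank_ℚ(R)=3; free=4−3=1
SNF(R) diag = [4, 8, 8] → torsion [4, 8, 8]

Answer: M ≅ ℤ^1 ⊕ ℤ/4 ⊕ ℤ/8 ⊕ ℤ/8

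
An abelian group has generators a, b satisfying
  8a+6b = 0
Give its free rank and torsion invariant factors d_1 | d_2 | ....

rank_ℚ(R)=1; free=2−1=1
SNF(R) diag = [2] → torsion [2]

Answer: M ≅ ℤ^1 ⊕ ℤ/2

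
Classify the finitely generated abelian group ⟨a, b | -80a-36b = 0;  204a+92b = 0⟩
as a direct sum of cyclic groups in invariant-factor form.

rank_ℚ(R)=2; free=2−2=0
SNF(R) diag = [4, 4] → torsion [4, 4]

Answer: M ≅ ℤ/4 ⊕ ℤ/4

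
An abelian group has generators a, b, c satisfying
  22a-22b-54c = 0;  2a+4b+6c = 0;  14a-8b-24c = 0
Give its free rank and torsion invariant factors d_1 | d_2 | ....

rank_ℚ(R)=3; free=3−3=0
SNF(R) diag = [2, 6, 6] → torsion [2, 6, 6]

Answer: M ≅ ℤ/2 ⊕ ℤ/6 ⊕ ℤ/6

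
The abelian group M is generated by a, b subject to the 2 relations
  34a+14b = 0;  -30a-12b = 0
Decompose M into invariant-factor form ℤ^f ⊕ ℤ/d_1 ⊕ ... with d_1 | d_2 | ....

Answer: M ≅ ℤ/2 ⊕ ℤ/6

Derivation:
rank_ℚ(R)=2; free=2−2=0
SNF(R) diag = [2, 6] → torsion [2, 6]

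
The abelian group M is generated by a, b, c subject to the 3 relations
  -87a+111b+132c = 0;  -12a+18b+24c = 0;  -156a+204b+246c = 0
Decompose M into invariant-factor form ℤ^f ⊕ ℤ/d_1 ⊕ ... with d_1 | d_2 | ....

Answer: M ≅ ℤ/3 ⊕ ℤ/6 ⊕ ℤ/18

Derivation:
rank_ℚ(R)=3; free=3−3=0
SNF(R) diag = [3, 6, 18] → torsion [3, 6, 18]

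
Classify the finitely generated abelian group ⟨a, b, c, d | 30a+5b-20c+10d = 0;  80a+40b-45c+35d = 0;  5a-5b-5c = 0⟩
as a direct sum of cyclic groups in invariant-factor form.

Answer: M ≅ ℤ^1 ⊕ ℤ/5 ⊕ ℤ/5 ⊕ ℤ/5

Derivation:
rank_ℚ(R)=3; free=4−3=1
SNF(R) diag = [5, 5, 5] → torsion [5, 5, 5]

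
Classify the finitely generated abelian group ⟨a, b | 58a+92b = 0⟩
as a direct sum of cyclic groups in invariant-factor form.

rank_ℚ(R)=1; free=2−1=1
SNF(R) diag = [2] → torsion [2]

Answer: M ≅ ℤ^1 ⊕ ℤ/2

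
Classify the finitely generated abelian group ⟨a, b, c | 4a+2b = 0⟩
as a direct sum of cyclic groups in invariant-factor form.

rank_ℚ(R)=1; free=3−1=2
SNF(R) diag = [2] → torsion [2]

Answer: M ≅ ℤ^2 ⊕ ℤ/2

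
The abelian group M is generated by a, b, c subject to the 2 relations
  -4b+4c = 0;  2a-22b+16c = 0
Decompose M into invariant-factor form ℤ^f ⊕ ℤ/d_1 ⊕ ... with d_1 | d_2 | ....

Answer: M ≅ ℤ^1 ⊕ ℤ/2 ⊕ ℤ/4

Derivation:
rank_ℚ(R)=2; free=3−2=1
SNF(R) diag = [2, 4] → torsion [2, 4]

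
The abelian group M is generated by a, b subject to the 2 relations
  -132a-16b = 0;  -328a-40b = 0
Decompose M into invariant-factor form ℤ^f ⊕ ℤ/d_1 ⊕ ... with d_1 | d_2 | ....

rank_ℚ(R)=2; free=2−2=0
SNF(R) diag = [4, 8] → torsion [4, 8]

Answer: M ≅ ℤ/4 ⊕ ℤ/8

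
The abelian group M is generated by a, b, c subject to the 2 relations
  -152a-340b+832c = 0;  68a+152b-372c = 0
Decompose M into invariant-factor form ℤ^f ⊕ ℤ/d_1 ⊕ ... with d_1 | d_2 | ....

Answer: M ≅ ℤ^1 ⊕ ℤ/4 ⊕ ℤ/4

Derivation:
rank_ℚ(R)=2; free=3−2=1
SNF(R) diag = [4, 4] → torsion [4, 4]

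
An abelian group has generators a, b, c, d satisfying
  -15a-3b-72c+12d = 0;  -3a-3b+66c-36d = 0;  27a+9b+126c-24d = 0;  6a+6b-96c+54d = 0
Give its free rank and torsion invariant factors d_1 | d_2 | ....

Answer: M ≅ ℤ/3 ⊕ ℤ/6 ⊕ ℤ/6 ⊕ ℤ/18

Derivation:
rank_ℚ(R)=4; free=4−4=0
SNF(R) diag = [3, 6, 6, 18] → torsion [3, 6, 6, 18]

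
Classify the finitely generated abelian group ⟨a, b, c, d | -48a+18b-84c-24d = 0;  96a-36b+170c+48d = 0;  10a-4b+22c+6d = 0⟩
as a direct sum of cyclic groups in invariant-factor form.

Answer: M ≅ ℤ^1 ⊕ ℤ/2 ⊕ ℤ/2 ⊕ ℤ/6

Derivation:
rank_ℚ(R)=3; free=4−3=1
SNF(R) diag = [2, 2, 6] → torsion [2, 2, 6]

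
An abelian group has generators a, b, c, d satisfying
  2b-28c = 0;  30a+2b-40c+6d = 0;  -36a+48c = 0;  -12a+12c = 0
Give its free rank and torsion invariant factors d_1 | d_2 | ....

Answer: M ≅ ℤ/2 ⊕ ℤ/6 ⊕ ℤ/12 ⊕ ℤ/12

Derivation:
rank_ℚ(R)=4; free=4−4=0
SNF(R) diag = [2, 6, 12, 12] → torsion [2, 6, 12, 12]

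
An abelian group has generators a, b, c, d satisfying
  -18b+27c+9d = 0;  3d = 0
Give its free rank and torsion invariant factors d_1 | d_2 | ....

rank_ℚ(R)=2; free=4−2=2
SNF(R) diag = [3, 9] → torsion [3, 9]

Answer: M ≅ ℤ^2 ⊕ ℤ/3 ⊕ ℤ/9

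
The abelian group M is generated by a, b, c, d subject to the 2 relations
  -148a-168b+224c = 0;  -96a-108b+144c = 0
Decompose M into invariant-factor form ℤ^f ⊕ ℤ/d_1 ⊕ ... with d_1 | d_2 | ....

rank_ℚ(R)=2; free=4−2=2
SNF(R) diag = [4, 12] → torsion [4, 12]

Answer: M ≅ ℤ^2 ⊕ ℤ/4 ⊕ ℤ/12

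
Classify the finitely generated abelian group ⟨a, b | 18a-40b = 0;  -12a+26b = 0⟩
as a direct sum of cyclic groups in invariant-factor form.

rank_ℚ(R)=2; free=2−2=0
SNF(R) diag = [2, 6] → torsion [2, 6]

Answer: M ≅ ℤ/2 ⊕ ℤ/6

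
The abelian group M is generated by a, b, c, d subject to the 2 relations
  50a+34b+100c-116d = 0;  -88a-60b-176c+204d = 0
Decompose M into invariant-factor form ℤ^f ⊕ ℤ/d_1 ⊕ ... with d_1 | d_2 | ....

rank_ℚ(R)=2; free=4−2=2
SNF(R) diag = [2, 4] → torsion [2, 4]

Answer: M ≅ ℤ^2 ⊕ ℤ/2 ⊕ ℤ/4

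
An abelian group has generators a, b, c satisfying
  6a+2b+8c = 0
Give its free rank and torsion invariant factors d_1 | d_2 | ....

Answer: M ≅ ℤ^2 ⊕ ℤ/2

Derivation:
rank_ℚ(R)=1; free=3−1=2
SNF(R) diag = [2] → torsion [2]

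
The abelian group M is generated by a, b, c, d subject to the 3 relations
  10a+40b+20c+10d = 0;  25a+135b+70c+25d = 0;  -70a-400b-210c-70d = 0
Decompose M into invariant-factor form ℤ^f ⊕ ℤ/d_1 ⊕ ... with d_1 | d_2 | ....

Answer: M ≅ ℤ^1 ⊕ ℤ/5 ⊕ ℤ/10 ⊕ ℤ/10

Derivation:
rank_ℚ(R)=3; free=4−3=1
SNF(R) diag = [5, 10, 10] → torsion [5, 10, 10]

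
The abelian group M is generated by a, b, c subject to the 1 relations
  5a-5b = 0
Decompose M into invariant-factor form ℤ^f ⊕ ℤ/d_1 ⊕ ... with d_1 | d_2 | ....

rank_ℚ(R)=1; free=3−1=2
SNF(R) diag = [5] → torsion [5]

Answer: M ≅ ℤ^2 ⊕ ℤ/5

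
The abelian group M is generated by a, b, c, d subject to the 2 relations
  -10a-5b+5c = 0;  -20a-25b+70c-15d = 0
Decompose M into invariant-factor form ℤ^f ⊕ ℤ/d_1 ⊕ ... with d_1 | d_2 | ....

rank_ℚ(R)=2; free=4−2=2
SNF(R) diag = [5, 15] → torsion [5, 15]

Answer: M ≅ ℤ^2 ⊕ ℤ/5 ⊕ ℤ/15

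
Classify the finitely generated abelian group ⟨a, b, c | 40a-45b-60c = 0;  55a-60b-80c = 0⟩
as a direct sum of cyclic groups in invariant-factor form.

Answer: M ≅ ℤ^1 ⊕ ℤ/5 ⊕ ℤ/5

Derivation:
rank_ℚ(R)=2; free=3−2=1
SNF(R) diag = [5, 5] → torsion [5, 5]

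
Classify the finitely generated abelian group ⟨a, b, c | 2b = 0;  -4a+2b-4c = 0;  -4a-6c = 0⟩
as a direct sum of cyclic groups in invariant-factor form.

rank_ℚ(R)=3; free=3−3=0
SNF(R) diag = [2, 2, 4] → torsion [2, 2, 4]

Answer: M ≅ ℤ/2 ⊕ ℤ/2 ⊕ ℤ/4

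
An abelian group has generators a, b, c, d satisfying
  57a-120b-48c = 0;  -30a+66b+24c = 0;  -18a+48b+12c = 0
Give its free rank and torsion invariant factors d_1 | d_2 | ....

rank_ℚ(R)=3; free=4−3=1
SNF(R) diag = [3, 6, 12] → torsion [3, 6, 12]

Answer: M ≅ ℤ^1 ⊕ ℤ/3 ⊕ ℤ/6 ⊕ ℤ/12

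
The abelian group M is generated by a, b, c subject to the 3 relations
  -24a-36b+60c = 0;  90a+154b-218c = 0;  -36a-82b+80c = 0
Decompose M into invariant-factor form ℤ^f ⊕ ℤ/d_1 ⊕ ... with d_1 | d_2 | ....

rank_ℚ(R)=3; free=3−3=0
SNF(R) diag = [2, 6, 12] → torsion [2, 6, 12]

Answer: M ≅ ℤ/2 ⊕ ℤ/6 ⊕ ℤ/12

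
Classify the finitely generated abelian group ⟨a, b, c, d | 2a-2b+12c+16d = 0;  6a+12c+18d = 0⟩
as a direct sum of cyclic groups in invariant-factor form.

Answer: M ≅ ℤ^2 ⊕ ℤ/2 ⊕ ℤ/6

Derivation:
rank_ℚ(R)=2; free=4−2=2
SNF(R) diag = [2, 6] → torsion [2, 6]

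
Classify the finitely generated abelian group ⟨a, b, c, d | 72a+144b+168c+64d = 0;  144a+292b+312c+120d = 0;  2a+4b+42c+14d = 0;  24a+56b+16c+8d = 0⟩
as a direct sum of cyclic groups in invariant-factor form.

rank_ℚ(R)=4; free=4−4=0
SNF(R) diag = [2, 4, 8, 8] → torsion [2, 4, 8, 8]

Answer: M ≅ ℤ/2 ⊕ ℤ/4 ⊕ ℤ/8 ⊕ ℤ/8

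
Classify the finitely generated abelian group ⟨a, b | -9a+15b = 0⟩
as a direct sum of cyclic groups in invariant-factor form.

rank_ℚ(R)=1; free=2−1=1
SNF(R) diag = [3] → torsion [3]

Answer: M ≅ ℤ^1 ⊕ ℤ/3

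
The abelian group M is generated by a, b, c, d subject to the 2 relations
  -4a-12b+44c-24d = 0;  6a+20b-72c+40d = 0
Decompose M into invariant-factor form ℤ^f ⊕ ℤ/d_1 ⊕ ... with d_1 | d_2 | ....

rank_ℚ(R)=2; free=4−2=2
SNF(R) diag = [2, 4] → torsion [2, 4]

Answer: M ≅ ℤ^2 ⊕ ℤ/2 ⊕ ℤ/4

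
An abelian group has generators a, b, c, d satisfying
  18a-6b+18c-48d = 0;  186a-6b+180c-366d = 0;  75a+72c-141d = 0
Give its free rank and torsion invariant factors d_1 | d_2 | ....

rank_ℚ(R)=3; free=4−3=1
SNF(R) diag = [3, 6, 18] → torsion [3, 6, 18]

Answer: M ≅ ℤ^1 ⊕ ℤ/3 ⊕ ℤ/6 ⊕ ℤ/18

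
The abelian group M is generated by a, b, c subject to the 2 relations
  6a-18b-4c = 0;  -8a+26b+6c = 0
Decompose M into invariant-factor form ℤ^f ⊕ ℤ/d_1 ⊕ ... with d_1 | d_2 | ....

rank_ℚ(R)=2; free=3−2=1
SNF(R) diag = [2, 2] → torsion [2, 2]

Answer: M ≅ ℤ^1 ⊕ ℤ/2 ⊕ ℤ/2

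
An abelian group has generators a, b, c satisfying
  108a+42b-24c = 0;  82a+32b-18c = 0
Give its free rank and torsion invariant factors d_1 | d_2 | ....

rank_ℚ(R)=2; free=3−2=1
SNF(R) diag = [2, 6] → torsion [2, 6]

Answer: M ≅ ℤ^1 ⊕ ℤ/2 ⊕ ℤ/6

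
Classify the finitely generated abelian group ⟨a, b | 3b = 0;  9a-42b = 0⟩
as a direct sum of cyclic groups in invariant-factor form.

Answer: M ≅ ℤ/3 ⊕ ℤ/9

Derivation:
rank_ℚ(R)=2; free=2−2=0
SNF(R) diag = [3, 9] → torsion [3, 9]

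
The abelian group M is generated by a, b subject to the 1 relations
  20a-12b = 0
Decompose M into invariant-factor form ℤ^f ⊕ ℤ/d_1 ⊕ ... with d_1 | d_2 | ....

rank_ℚ(R)=1; free=2−1=1
SNF(R) diag = [4] → torsion [4]

Answer: M ≅ ℤ^1 ⊕ ℤ/4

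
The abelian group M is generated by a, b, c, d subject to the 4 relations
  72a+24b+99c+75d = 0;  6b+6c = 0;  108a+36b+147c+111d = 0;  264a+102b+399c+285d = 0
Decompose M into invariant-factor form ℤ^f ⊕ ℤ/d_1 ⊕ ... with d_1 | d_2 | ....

Answer: M ≅ ℤ/3 ⊕ ℤ/6 ⊕ ℤ/12 ⊕ ℤ/36

Derivation:
rank_ℚ(R)=4; free=4−4=0
SNF(R) diag = [3, 6, 12, 36] → torsion [3, 6, 12, 36]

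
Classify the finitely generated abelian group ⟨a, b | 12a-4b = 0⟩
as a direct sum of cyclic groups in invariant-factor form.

Answer: M ≅ ℤ^1 ⊕ ℤ/4

Derivation:
rank_ℚ(R)=1; free=2−1=1
SNF(R) diag = [4] → torsion [4]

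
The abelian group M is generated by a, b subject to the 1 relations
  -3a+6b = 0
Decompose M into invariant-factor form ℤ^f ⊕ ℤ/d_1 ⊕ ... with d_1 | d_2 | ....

rank_ℚ(R)=1; free=2−1=1
SNF(R) diag = [3] → torsion [3]

Answer: M ≅ ℤ^1 ⊕ ℤ/3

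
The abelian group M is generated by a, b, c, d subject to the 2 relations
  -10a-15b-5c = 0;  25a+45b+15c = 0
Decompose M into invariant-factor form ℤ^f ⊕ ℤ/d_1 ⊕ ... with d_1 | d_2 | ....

Answer: M ≅ ℤ^2 ⊕ ℤ/5 ⊕ ℤ/5

Derivation:
rank_ℚ(R)=2; free=4−2=2
SNF(R) diag = [5, 5] → torsion [5, 5]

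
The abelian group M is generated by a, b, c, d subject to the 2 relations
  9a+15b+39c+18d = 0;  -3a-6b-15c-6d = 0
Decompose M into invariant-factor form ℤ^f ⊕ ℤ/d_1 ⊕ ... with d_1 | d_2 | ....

rank_ℚ(R)=2; free=4−2=2
SNF(R) diag = [3, 3] → torsion [3, 3]

Answer: M ≅ ℤ^2 ⊕ ℤ/3 ⊕ ℤ/3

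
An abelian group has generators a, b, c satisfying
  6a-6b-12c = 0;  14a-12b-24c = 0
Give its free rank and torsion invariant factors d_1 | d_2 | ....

rank_ℚ(R)=2; free=3−2=1
SNF(R) diag = [2, 6] → torsion [2, 6]

Answer: M ≅ ℤ^1 ⊕ ℤ/2 ⊕ ℤ/6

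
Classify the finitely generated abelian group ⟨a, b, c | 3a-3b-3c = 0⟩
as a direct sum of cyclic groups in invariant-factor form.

rank_ℚ(R)=1; free=3−1=2
SNF(R) diag = [3] → torsion [3]

Answer: M ≅ ℤ^2 ⊕ ℤ/3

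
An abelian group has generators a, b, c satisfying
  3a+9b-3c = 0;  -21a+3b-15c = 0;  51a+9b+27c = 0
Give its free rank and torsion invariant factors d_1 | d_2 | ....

Answer: M ≅ ℤ/3 ⊕ ℤ/6 ⊕ ℤ/6

Derivation:
rank_ℚ(R)=3; free=3−3=0
SNF(R) diag = [3, 6, 6] → torsion [3, 6, 6]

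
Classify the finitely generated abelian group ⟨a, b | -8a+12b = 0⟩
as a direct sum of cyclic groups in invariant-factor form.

Answer: M ≅ ℤ^1 ⊕ ℤ/4

Derivation:
rank_ℚ(R)=1; free=2−1=1
SNF(R) diag = [4] → torsion [4]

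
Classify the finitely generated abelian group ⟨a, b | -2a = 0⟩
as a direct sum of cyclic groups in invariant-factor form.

Answer: M ≅ ℤ^1 ⊕ ℤ/2

Derivation:
rank_ℚ(R)=1; free=2−1=1
SNF(R) diag = [2] → torsion [2]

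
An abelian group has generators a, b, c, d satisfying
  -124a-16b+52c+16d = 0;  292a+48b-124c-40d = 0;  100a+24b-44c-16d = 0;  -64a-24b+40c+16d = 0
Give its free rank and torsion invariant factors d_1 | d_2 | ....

Answer: M ≅ ℤ/4 ⊕ ℤ/8 ⊕ ℤ/8 ⊕ ℤ/24

Derivation:
rank_ℚ(R)=4; free=4−4=0
SNF(R) diag = [4, 8, 8, 24] → torsion [4, 8, 8, 24]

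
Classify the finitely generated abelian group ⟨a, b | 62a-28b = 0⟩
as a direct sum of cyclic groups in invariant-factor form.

rank_ℚ(R)=1; free=2−1=1
SNF(R) diag = [2] → torsion [2]

Answer: M ≅ ℤ^1 ⊕ ℤ/2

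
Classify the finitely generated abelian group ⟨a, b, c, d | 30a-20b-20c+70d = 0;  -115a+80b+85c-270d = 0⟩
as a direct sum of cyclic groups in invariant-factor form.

rank_ℚ(R)=2; free=4−2=2
SNF(R) diag = [5, 10] → torsion [5, 10]

Answer: M ≅ ℤ^2 ⊕ ℤ/5 ⊕ ℤ/10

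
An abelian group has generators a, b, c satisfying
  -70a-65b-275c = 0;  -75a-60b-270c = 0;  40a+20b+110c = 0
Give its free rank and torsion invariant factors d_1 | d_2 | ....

rank_ℚ(R)=3; free=3−3=0
SNF(R) diag = [5, 15, 30] → torsion [5, 15, 30]

Answer: M ≅ ℤ/5 ⊕ ℤ/15 ⊕ ℤ/30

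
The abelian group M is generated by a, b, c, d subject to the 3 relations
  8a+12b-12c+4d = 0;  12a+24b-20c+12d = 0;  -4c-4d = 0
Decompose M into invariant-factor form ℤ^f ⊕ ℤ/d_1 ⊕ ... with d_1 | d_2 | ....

rank_ℚ(R)=3; free=4−3=1
SNF(R) diag = [4, 4, 4] → torsion [4, 4, 4]

Answer: M ≅ ℤ^1 ⊕ ℤ/4 ⊕ ℤ/4 ⊕ ℤ/4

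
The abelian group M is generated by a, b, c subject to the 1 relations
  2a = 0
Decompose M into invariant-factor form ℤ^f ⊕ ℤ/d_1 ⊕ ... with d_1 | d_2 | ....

Answer: M ≅ ℤ^2 ⊕ ℤ/2

Derivation:
rank_ℚ(R)=1; free=3−1=2
SNF(R) diag = [2] → torsion [2]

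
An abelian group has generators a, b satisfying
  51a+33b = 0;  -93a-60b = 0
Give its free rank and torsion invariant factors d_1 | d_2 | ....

Answer: M ≅ ℤ/3 ⊕ ℤ/3

Derivation:
rank_ℚ(R)=2; free=2−2=0
SNF(R) diag = [3, 3] → torsion [3, 3]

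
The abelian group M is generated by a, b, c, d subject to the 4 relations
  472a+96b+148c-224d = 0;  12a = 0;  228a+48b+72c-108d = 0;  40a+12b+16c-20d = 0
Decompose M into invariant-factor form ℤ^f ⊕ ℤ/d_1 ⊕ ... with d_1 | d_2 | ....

rank_ℚ(R)=4; free=4−4=0
SNF(R) diag = [4, 12, 12, 12] → torsion [4, 12, 12, 12]

Answer: M ≅ ℤ/4 ⊕ ℤ/12 ⊕ ℤ/12 ⊕ ℤ/12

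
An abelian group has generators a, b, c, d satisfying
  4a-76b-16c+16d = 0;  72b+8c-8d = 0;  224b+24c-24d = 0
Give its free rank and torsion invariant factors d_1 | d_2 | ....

rank_ℚ(R)=3; free=4−3=1
SNF(R) diag = [4, 8, 8] → torsion [4, 8, 8]

Answer: M ≅ ℤ^1 ⊕ ℤ/4 ⊕ ℤ/8 ⊕ ℤ/8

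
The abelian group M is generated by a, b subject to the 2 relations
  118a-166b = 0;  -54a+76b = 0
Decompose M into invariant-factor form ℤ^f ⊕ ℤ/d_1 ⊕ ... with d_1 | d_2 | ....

rank_ℚ(R)=2; free=2−2=0
SNF(R) diag = [2, 2] → torsion [2, 2]

Answer: M ≅ ℤ/2 ⊕ ℤ/2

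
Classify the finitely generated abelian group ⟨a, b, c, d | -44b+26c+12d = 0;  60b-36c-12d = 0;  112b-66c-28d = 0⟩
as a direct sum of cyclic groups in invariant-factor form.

rank_ℚ(R)=3; free=4−3=1
SNF(R) diag = [2, 4, 12] → torsion [2, 4, 12]

Answer: M ≅ ℤ^1 ⊕ ℤ/2 ⊕ ℤ/4 ⊕ ℤ/12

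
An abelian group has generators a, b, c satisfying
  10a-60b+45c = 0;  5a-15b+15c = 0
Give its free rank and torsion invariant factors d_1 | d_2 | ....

rank_ℚ(R)=2; free=3−2=1
SNF(R) diag = [5, 15] → torsion [5, 15]

Answer: M ≅ ℤ^1 ⊕ ℤ/5 ⊕ ℤ/15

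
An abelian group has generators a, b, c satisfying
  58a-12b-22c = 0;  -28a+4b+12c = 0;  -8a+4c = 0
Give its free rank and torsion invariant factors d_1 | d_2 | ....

rank_ℚ(R)=3; free=3−3=0
SNF(R) diag = [2, 4, 4] → torsion [2, 4, 4]

Answer: M ≅ ℤ/2 ⊕ ℤ/4 ⊕ ℤ/4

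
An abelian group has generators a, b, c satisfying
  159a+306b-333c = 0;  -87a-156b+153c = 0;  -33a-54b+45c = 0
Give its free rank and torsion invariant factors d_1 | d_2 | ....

Answer: M ≅ ℤ/3 ⊕ ℤ/6 ⊕ ℤ/18

Derivation:
rank_ℚ(R)=3; free=3−3=0
SNF(R) diag = [3, 6, 18] → torsion [3, 6, 18]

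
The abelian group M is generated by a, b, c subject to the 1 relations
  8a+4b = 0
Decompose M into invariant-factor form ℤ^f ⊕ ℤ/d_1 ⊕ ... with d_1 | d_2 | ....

Answer: M ≅ ℤ^2 ⊕ ℤ/4

Derivation:
rank_ℚ(R)=1; free=3−1=2
SNF(R) diag = [4] → torsion [4]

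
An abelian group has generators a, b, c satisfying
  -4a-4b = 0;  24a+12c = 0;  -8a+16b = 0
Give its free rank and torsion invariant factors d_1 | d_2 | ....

rank_ℚ(R)=3; free=3−3=0
SNF(R) diag = [4, 12, 24] → torsion [4, 12, 24]

Answer: M ≅ ℤ/4 ⊕ ℤ/12 ⊕ ℤ/24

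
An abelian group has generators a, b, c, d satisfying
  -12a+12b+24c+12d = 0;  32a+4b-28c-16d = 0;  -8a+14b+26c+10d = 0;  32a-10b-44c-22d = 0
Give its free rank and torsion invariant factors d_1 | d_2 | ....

Answer: M ≅ ℤ/2 ⊕ ℤ/2 ⊕ ℤ/4 ⊕ ℤ/12

Derivation:
rank_ℚ(R)=4; free=4−4=0
SNF(R) diag = [2, 2, 4, 12] → torsion [2, 2, 4, 12]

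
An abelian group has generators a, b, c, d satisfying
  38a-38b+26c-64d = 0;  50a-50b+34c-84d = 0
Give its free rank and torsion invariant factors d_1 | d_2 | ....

rank_ℚ(R)=2; free=4−2=2
SNF(R) diag = [2, 4] → torsion [2, 4]

Answer: M ≅ ℤ^2 ⊕ ℤ/2 ⊕ ℤ/4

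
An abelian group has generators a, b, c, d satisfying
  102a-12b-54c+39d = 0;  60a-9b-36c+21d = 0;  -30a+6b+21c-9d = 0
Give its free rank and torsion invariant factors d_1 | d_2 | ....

Answer: M ≅ ℤ^1 ⊕ ℤ/3 ⊕ ℤ/3 ⊕ ℤ/3

Derivation:
rank_ℚ(R)=3; free=4−3=1
SNF(R) diag = [3, 3, 3] → torsion [3, 3, 3]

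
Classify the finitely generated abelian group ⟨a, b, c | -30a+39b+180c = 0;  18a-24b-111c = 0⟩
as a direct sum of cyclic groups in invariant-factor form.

Answer: M ≅ ℤ^1 ⊕ ℤ/3 ⊕ ℤ/3

Derivation:
rank_ℚ(R)=2; free=3−2=1
SNF(R) diag = [3, 3] → torsion [3, 3]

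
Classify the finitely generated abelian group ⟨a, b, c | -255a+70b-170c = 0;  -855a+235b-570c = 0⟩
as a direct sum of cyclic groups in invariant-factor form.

Answer: M ≅ ℤ^1 ⊕ ℤ/5 ⊕ ℤ/5

Derivation:
rank_ℚ(R)=2; free=3−2=1
SNF(R) diag = [5, 5] → torsion [5, 5]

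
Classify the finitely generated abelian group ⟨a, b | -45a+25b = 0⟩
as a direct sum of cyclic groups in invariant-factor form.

Answer: M ≅ ℤ^1 ⊕ ℤ/5

Derivation:
rank_ℚ(R)=1; free=2−1=1
SNF(R) diag = [5] → torsion [5]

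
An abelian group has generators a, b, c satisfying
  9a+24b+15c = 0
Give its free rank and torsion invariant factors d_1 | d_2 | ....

rank_ℚ(R)=1; free=3−1=2
SNF(R) diag = [3] → torsion [3]

Answer: M ≅ ℤ^2 ⊕ ℤ/3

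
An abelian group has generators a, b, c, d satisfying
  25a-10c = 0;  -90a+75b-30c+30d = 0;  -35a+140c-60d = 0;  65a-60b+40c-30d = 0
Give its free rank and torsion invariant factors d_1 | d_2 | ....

rank_ℚ(R)=4; free=4−4=0
SNF(R) diag = [5, 15, 30, 30] → torsion [5, 15, 30, 30]

Answer: M ≅ ℤ/5 ⊕ ℤ/15 ⊕ ℤ/30 ⊕ ℤ/30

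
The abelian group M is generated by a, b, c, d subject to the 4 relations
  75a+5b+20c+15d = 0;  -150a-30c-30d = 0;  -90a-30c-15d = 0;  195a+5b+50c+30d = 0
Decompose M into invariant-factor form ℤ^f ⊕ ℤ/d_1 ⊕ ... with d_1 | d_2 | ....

rank_ℚ(R)=4; free=4−4=0
SNF(R) diag = [5, 15, 30, 30] → torsion [5, 15, 30, 30]

Answer: M ≅ ℤ/5 ⊕ ℤ/15 ⊕ ℤ/30 ⊕ ℤ/30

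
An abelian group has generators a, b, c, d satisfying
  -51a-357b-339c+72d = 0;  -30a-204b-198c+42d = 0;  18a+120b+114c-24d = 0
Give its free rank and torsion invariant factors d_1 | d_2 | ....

Answer: M ≅ ℤ^1 ⊕ ℤ/3 ⊕ ℤ/6 ⊕ ℤ/18

Derivation:
rank_ℚ(R)=3; free=4−3=1
SNF(R) diag = [3, 6, 18] → torsion [3, 6, 18]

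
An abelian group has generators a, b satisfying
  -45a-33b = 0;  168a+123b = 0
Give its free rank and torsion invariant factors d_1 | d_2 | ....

Answer: M ≅ ℤ/3 ⊕ ℤ/3

Derivation:
rank_ℚ(R)=2; free=2−2=0
SNF(R) diag = [3, 3] → torsion [3, 3]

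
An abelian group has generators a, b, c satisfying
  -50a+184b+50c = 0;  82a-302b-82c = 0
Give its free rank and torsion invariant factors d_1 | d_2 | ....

Answer: M ≅ ℤ^1 ⊕ ℤ/2 ⊕ ℤ/6

Derivation:
rank_ℚ(R)=2; free=3−2=1
SNF(R) diag = [2, 6] → torsion [2, 6]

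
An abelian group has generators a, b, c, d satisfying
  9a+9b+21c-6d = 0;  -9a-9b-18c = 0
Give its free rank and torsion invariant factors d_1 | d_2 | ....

Answer: M ≅ ℤ^2 ⊕ ℤ/3 ⊕ ℤ/9

Derivation:
rank_ℚ(R)=2; free=4−2=2
SNF(R) diag = [3, 9] → torsion [3, 9]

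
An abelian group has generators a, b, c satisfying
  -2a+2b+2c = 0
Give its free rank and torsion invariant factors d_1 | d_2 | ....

Answer: M ≅ ℤ^2 ⊕ ℤ/2

Derivation:
rank_ℚ(R)=1; free=3−1=2
SNF(R) diag = [2] → torsion [2]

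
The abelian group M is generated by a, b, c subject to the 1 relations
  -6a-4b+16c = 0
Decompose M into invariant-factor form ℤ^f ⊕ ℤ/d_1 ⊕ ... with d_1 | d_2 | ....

rank_ℚ(R)=1; free=3−1=2
SNF(R) diag = [2] → torsion [2]

Answer: M ≅ ℤ^2 ⊕ ℤ/2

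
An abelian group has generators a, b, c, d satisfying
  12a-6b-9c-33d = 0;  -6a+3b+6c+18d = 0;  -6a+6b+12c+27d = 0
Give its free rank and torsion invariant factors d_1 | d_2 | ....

Answer: M ≅ ℤ^1 ⊕ ℤ/3 ⊕ ℤ/3 ⊕ ℤ/3

Derivation:
rank_ℚ(R)=3; free=4−3=1
SNF(R) diag = [3, 3, 3] → torsion [3, 3, 3]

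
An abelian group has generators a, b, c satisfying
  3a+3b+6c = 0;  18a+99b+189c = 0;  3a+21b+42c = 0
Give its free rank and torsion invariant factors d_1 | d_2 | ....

Answer: M ≅ ℤ/3 ⊕ ℤ/9 ⊕ ℤ/18

Derivation:
rank_ℚ(R)=3; free=3−3=0
SNF(R) diag = [3, 9, 18] → torsion [3, 9, 18]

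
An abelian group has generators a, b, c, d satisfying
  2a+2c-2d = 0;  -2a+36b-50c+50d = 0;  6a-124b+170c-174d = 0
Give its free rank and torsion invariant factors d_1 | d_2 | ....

Answer: M ≅ ℤ^1 ⊕ ℤ/2 ⊕ ℤ/4 ⊕ ℤ/12

Derivation:
rank_ℚ(R)=3; free=4−3=1
SNF(R) diag = [2, 4, 12] → torsion [2, 4, 12]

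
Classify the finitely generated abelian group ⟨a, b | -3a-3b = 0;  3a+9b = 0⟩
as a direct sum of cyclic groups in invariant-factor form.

rank_ℚ(R)=2; free=2−2=0
SNF(R) diag = [3, 6] → torsion [3, 6]

Answer: M ≅ ℤ/3 ⊕ ℤ/6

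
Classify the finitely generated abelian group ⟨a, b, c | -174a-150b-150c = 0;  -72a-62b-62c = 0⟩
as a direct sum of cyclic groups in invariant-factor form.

Answer: M ≅ ℤ^1 ⊕ ℤ/2 ⊕ ℤ/6

Derivation:
rank_ℚ(R)=2; free=3−2=1
SNF(R) diag = [2, 6] → torsion [2, 6]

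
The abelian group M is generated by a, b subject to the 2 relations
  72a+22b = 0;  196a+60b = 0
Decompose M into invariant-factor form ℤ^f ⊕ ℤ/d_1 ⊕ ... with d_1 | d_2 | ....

Answer: M ≅ ℤ/2 ⊕ ℤ/4

Derivation:
rank_ℚ(R)=2; free=2−2=0
SNF(R) diag = [2, 4] → torsion [2, 4]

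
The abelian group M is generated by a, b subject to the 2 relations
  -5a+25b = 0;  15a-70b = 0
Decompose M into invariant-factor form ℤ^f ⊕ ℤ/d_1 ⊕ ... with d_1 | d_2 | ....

Answer: M ≅ ℤ/5 ⊕ ℤ/5

Derivation:
rank_ℚ(R)=2; free=2−2=0
SNF(R) diag = [5, 5] → torsion [5, 5]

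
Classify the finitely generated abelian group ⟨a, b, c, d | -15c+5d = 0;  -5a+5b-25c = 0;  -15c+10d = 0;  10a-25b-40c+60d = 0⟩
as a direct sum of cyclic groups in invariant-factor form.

Answer: M ≅ ℤ/5 ⊕ ℤ/5 ⊕ ℤ/15 ⊕ ℤ/15

Derivation:
rank_ℚ(R)=4; free=4−4=0
SNF(R) diag = [5, 5, 15, 15] → torsion [5, 5, 15, 15]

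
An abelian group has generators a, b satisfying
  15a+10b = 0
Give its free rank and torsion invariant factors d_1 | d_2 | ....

rank_ℚ(R)=1; free=2−1=1
SNF(R) diag = [5] → torsion [5]

Answer: M ≅ ℤ^1 ⊕ ℤ/5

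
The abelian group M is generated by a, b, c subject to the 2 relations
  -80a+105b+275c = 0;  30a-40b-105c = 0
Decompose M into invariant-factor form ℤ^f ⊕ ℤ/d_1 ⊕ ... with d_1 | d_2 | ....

Answer: M ≅ ℤ^1 ⊕ ℤ/5 ⊕ ℤ/5

Derivation:
rank_ℚ(R)=2; free=3−2=1
SNF(R) diag = [5, 5] → torsion [5, 5]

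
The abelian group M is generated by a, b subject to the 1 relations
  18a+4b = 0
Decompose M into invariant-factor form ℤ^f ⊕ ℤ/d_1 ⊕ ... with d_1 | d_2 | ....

Answer: M ≅ ℤ^1 ⊕ ℤ/2

Derivation:
rank_ℚ(R)=1; free=2−1=1
SNF(R) diag = [2] → torsion [2]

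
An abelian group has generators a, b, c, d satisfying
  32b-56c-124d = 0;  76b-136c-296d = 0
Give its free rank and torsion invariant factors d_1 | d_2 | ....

rank_ℚ(R)=2; free=4−2=2
SNF(R) diag = [4, 12] → torsion [4, 12]

Answer: M ≅ ℤ^2 ⊕ ℤ/4 ⊕ ℤ/12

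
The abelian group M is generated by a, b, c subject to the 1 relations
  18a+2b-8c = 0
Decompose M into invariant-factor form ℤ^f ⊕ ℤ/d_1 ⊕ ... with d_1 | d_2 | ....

Answer: M ≅ ℤ^2 ⊕ ℤ/2

Derivation:
rank_ℚ(R)=1; free=3−1=2
SNF(R) diag = [2] → torsion [2]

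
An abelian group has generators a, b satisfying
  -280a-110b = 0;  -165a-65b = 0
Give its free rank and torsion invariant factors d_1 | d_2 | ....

Answer: M ≅ ℤ/5 ⊕ ℤ/10

Derivation:
rank_ℚ(R)=2; free=2−2=0
SNF(R) diag = [5, 10] → torsion [5, 10]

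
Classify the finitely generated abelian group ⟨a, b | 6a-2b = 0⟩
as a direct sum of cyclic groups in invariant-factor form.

rank_ℚ(R)=1; free=2−1=1
SNF(R) diag = [2] → torsion [2]

Answer: M ≅ ℤ^1 ⊕ ℤ/2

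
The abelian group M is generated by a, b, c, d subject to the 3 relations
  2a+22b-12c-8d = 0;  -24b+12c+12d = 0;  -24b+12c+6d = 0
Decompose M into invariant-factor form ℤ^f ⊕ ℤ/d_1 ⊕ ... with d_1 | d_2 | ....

Answer: M ≅ ℤ^1 ⊕ ℤ/2 ⊕ ℤ/6 ⊕ ℤ/12

Derivation:
rank_ℚ(R)=3; free=4−3=1
SNF(R) diag = [2, 6, 12] → torsion [2, 6, 12]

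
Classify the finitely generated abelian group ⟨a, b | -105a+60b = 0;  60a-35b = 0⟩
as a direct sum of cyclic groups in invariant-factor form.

rank_ℚ(R)=2; free=2−2=0
SNF(R) diag = [5, 15] → torsion [5, 15]

Answer: M ≅ ℤ/5 ⊕ ℤ/15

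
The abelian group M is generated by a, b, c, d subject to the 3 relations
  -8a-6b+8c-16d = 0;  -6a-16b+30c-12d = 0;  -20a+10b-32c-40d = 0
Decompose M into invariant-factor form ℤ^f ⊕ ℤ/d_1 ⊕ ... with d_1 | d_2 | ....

rank_ℚ(R)=3; free=4−3=1
SNF(R) diag = [2, 2, 4] → torsion [2, 2, 4]

Answer: M ≅ ℤ^1 ⊕ ℤ/2 ⊕ ℤ/2 ⊕ ℤ/4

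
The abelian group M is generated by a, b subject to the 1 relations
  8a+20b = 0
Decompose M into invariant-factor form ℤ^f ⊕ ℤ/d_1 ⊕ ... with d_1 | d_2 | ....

rank_ℚ(R)=1; free=2−1=1
SNF(R) diag = [4] → torsion [4]

Answer: M ≅ ℤ^1 ⊕ ℤ/4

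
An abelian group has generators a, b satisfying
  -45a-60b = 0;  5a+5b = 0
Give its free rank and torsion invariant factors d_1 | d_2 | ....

Answer: M ≅ ℤ/5 ⊕ ℤ/15

Derivation:
rank_ℚ(R)=2; free=2−2=0
SNF(R) diag = [5, 15] → torsion [5, 15]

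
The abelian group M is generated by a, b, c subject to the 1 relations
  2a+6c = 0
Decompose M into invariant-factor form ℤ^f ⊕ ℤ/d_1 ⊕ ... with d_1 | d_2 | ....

Answer: M ≅ ℤ^2 ⊕ ℤ/2

Derivation:
rank_ℚ(R)=1; free=3−1=2
SNF(R) diag = [2] → torsion [2]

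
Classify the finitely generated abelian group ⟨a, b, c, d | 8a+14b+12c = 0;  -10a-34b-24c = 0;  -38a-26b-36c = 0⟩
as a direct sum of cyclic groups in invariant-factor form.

rank_ℚ(R)=3; free=4−3=1
SNF(R) diag = [2, 6, 12] → torsion [2, 6, 12]

Answer: M ≅ ℤ^1 ⊕ ℤ/2 ⊕ ℤ/6 ⊕ ℤ/12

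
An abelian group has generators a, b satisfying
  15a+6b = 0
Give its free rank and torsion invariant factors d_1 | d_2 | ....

Answer: M ≅ ℤ^1 ⊕ ℤ/3

Derivation:
rank_ℚ(R)=1; free=2−1=1
SNF(R) diag = [3] → torsion [3]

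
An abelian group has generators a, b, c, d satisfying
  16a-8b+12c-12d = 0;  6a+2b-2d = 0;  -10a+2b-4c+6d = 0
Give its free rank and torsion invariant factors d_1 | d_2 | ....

rank_ℚ(R)=3; free=4−3=1
SNF(R) diag = [2, 4, 4] → torsion [2, 4, 4]

Answer: M ≅ ℤ^1 ⊕ ℤ/2 ⊕ ℤ/4 ⊕ ℤ/4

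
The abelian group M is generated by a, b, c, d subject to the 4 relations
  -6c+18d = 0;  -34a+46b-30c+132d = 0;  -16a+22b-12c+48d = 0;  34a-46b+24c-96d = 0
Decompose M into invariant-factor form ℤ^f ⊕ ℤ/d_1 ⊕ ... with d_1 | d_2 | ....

Answer: M ≅ ℤ/2 ⊕ ℤ/6 ⊕ ℤ/6 ⊕ ℤ/18

Derivation:
rank_ℚ(R)=4; free=4−4=0
SNF(R) diag = [2, 6, 6, 18] → torsion [2, 6, 6, 18]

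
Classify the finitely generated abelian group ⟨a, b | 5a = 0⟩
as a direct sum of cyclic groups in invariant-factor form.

rank_ℚ(R)=1; free=2−1=1
SNF(R) diag = [5] → torsion [5]

Answer: M ≅ ℤ^1 ⊕ ℤ/5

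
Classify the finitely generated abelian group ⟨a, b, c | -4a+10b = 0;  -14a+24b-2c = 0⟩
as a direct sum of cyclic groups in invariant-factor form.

rank_ℚ(R)=2; free=3−2=1
SNF(R) diag = [2, 2] → torsion [2, 2]

Answer: M ≅ ℤ^1 ⊕ ℤ/2 ⊕ ℤ/2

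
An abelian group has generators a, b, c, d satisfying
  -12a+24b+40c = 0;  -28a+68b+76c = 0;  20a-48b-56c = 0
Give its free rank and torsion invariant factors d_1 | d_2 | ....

rank_ℚ(R)=3; free=4−3=1
SNF(R) diag = [4, 4, 8] → torsion [4, 4, 8]

Answer: M ≅ ℤ^1 ⊕ ℤ/4 ⊕ ℤ/4 ⊕ ℤ/8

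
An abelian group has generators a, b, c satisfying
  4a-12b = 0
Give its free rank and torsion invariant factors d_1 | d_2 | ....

rank_ℚ(R)=1; free=3−1=2
SNF(R) diag = [4] → torsion [4]

Answer: M ≅ ℤ^2 ⊕ ℤ/4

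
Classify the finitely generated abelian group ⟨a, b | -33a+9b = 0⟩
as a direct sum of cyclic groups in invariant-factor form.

rank_ℚ(R)=1; free=2−1=1
SNF(R) diag = [3] → torsion [3]

Answer: M ≅ ℤ^1 ⊕ ℤ/3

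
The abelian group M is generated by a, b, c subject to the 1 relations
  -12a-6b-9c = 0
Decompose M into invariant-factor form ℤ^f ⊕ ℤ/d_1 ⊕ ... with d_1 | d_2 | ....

Answer: M ≅ ℤ^2 ⊕ ℤ/3

Derivation:
rank_ℚ(R)=1; free=3−1=2
SNF(R) diag = [3] → torsion [3]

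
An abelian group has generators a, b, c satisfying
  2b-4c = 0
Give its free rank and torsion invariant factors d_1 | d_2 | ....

Answer: M ≅ ℤ^2 ⊕ ℤ/2

Derivation:
rank_ℚ(R)=1; free=3−1=2
SNF(R) diag = [2] → torsion [2]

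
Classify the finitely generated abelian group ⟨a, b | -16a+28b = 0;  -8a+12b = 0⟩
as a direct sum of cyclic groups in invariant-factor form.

rank_ℚ(R)=2; free=2−2=0
SNF(R) diag = [4, 8] → torsion [4, 8]

Answer: M ≅ ℤ/4 ⊕ ℤ/8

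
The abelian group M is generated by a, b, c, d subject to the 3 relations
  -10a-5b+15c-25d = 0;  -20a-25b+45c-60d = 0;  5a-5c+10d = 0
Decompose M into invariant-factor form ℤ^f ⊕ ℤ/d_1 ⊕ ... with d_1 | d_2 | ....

rank_ℚ(R)=3; free=4−3=1
SNF(R) diag = [5, 5, 5] → torsion [5, 5, 5]

Answer: M ≅ ℤ^1 ⊕ ℤ/5 ⊕ ℤ/5 ⊕ ℤ/5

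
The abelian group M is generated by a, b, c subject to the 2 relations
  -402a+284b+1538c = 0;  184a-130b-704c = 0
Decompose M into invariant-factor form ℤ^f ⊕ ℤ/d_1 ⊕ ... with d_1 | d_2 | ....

rank_ℚ(R)=2; free=3−2=1
SNF(R) diag = [2, 2] → torsion [2, 2]

Answer: M ≅ ℤ^1 ⊕ ℤ/2 ⊕ ℤ/2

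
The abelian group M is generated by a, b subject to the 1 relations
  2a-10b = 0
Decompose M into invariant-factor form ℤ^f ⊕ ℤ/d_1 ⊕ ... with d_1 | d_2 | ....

rank_ℚ(R)=1; free=2−1=1
SNF(R) diag = [2] → torsion [2]

Answer: M ≅ ℤ^1 ⊕ ℤ/2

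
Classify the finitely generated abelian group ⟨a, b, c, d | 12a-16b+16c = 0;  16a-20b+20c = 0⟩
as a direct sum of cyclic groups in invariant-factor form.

Answer: M ≅ ℤ^2 ⊕ ℤ/4 ⊕ ℤ/4

Derivation:
rank_ℚ(R)=2; free=4−2=2
SNF(R) diag = [4, 4] → torsion [4, 4]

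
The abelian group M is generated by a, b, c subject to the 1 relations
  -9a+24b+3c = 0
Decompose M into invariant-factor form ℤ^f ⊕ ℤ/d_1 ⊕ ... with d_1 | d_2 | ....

rank_ℚ(R)=1; free=3−1=2
SNF(R) diag = [3] → torsion [3]

Answer: M ≅ ℤ^2 ⊕ ℤ/3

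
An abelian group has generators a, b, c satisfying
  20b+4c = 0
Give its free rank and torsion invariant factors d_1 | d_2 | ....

rank_ℚ(R)=1; free=3−1=2
SNF(R) diag = [4] → torsion [4]

Answer: M ≅ ℤ^2 ⊕ ℤ/4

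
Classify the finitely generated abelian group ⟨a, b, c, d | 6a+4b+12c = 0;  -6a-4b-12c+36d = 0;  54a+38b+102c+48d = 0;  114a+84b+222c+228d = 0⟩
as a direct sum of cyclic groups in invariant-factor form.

Answer: M ≅ ℤ/2 ⊕ ℤ/6 ⊕ ℤ/18 ⊕ ℤ/36

Derivation:
rank_ℚ(R)=4; free=4−4=0
SNF(R) diag = [2, 6, 18, 36] → torsion [2, 6, 18, 36]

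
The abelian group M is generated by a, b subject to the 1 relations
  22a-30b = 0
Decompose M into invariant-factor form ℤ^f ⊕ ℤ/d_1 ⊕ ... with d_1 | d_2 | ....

Answer: M ≅ ℤ^1 ⊕ ℤ/2

Derivation:
rank_ℚ(R)=1; free=2−1=1
SNF(R) diag = [2] → torsion [2]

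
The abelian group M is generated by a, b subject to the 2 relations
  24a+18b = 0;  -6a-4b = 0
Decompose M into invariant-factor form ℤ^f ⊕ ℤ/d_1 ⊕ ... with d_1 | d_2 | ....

rank_ℚ(R)=2; free=2−2=0
SNF(R) diag = [2, 6] → torsion [2, 6]

Answer: M ≅ ℤ/2 ⊕ ℤ/6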